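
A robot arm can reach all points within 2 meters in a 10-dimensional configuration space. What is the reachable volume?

V = 128·π^5/15 ≈ 2611.37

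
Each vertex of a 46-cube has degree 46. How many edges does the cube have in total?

The 46-cube has n·2^(n-1) = 46·2^45 = 46·35184372088832 = 1618481116086272 edges.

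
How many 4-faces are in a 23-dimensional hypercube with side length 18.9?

Choose 4 of 23 axes to span the face (C(23,4) = 8855 ways), then fix each of the remaining 19 coordinates at one of its two extreme values (2^19 = 524288 ways): 8855·524288 = 4642570240.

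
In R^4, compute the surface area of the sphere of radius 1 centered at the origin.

S = n·V_n(r)/r = 4·V_4(1)/1 (volume-to-surface relation), giving 2·π^2 ≈ 19.7392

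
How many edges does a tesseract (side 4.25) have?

Each of the 2^4 = 16 vertices has degree 4; total edges = 4·2^4/2 = 32.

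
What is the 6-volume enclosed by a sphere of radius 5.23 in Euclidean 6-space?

V_6(5.23) = π^(6/2) · (5.23)^6 / Γ(6/2 + 1) ≈ 105757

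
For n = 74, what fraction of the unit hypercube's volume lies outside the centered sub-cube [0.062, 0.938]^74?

Shell fraction = 1 - (1-0.124)^74 ≈ 0.999944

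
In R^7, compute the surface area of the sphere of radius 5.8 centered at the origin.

S_7(5.8) = 2·π^(7/2)·(5.8)^6 / Γ(7/2) ≈ 1.25906e+06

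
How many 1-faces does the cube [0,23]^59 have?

An n-cube has n·2^(n-1) edges. With n = 59: 59·288230376151711744 = 17005592192950992896.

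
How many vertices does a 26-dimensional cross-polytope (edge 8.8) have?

The 26-dimensional cross-polytope has 2n = 2·26 = 52 vertices.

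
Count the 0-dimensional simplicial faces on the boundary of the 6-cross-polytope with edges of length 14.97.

An n-cross-polytope has 2^(k+1)·C(n,k+1) k-faces. Here 2^1·C(6,1) = 2·6 = 12.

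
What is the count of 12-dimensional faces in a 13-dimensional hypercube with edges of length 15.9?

Number of 12-faces = C(13,12) · 2^(13-12) = 13 · 2 = 26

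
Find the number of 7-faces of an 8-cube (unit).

f_7(8-cube) = (8 choose 7) · 2^1 = 16.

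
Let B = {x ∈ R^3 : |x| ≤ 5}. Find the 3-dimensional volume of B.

The n-ball volume is π^(n/2)·r^n/Γ(n/2+1). With n=3, r=5: V = 500·π/3 ≈ 523.599.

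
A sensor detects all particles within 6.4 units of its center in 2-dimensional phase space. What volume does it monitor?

Volume = π^{2/2}·(6.4)^2/Γ(2) ≈ 128.68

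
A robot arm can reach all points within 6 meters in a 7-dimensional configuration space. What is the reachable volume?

V_7(6) = π^(7/2) · (6)^7 / Γ(7/2 + 1) = 1492992·π^3/35 ≈ 1.32263e+06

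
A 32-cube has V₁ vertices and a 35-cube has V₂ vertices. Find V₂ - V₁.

V₁ = 2^32 = 4294967296. V₂ = 2^35 = 34359738368. V₂ - V₁ = 30064771072.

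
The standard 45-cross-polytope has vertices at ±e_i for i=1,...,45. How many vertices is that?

The 45-dimensional cross-polytope has 2n = 2·45 = 90 vertices.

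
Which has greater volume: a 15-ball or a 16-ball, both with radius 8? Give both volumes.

V_15(8) ≈ 1.34208e+13. V_16(8) ≈ 6.62397e+13. The 16-ball is larger.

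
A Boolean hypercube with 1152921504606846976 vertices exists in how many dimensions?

The n-cube has 2^n vertices, and 1152921504606846976 = 2^60, so n = 60.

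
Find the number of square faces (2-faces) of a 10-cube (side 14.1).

Choose 2 of 10 axes to span the face (C(10,2) = 45 ways), then fix each of the remaining 8 coordinates at one of its two extreme values (2^8 = 256 ways): 45·256 = 11520.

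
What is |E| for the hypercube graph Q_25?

The 25-cube has n·2^(n-1) = 25·2^24 = 25·16777216 = 419430400 edges.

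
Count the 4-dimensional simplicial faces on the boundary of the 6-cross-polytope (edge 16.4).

Each 4-face is the convex hull of 5 vertices, one chosen as ±e_i from each of 5 distinct axes: 2^5·C(6,5) = 192.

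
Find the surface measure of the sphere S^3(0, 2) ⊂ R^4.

S = n·V_n(r)/r = 4·V_4(2)/2 (volume-to-surface relation), giving 16·π^2 ≈ 157.914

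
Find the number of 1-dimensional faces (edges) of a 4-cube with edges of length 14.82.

Number of 1-faces = C(4,1)·2^(4-1) = 4·8 = 32.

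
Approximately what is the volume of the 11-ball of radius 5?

V_11(5) = π^(11/2) · (5)^11 / Γ(11/2 + 1) = 625000000·π^5/2079 ≈ 9.19973e+07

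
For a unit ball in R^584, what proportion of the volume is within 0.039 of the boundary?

1 - (1-0.039)^584 ≈ 1 - 8.137e-11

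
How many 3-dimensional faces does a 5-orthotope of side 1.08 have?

Choose 3 of 5 axes to span the face (C(5,3) = 10 ways), then fix each of the remaining 2 coordinates at one of its two extreme values (2^2 = 4 ways): 10·4 = 40.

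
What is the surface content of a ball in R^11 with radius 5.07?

|∂B_11(5.07)| ≈ 2.32583e+08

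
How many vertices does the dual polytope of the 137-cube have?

The vertices are ±e_1, ..., ±e_137, so there are 2·137 = 274.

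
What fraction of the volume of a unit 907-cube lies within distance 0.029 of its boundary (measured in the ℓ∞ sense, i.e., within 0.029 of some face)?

Shell fraction = 1 - (1-0.058)^907 ≈ 1 - 2.912e-24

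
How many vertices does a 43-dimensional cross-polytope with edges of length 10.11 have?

The vertices are ±e_1, ..., ±e_43, so there are 2·43 = 86.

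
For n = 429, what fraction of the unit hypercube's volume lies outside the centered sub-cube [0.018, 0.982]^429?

1 - (1 - 2·0.018)^429 = 1 - 0.964^429 ≈ 0.9999998524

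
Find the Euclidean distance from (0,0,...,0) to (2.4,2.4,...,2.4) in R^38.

d = √(2.4² + 2.4² + ... + 2.4²) [38 terms] = √(38·2.4²) = 2.4√38 ≈ 14.7946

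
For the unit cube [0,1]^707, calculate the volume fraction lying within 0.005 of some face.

Shell fraction = 1 - (1-0.01)^707 ≈ 0.999179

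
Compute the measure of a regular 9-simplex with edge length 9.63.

V_9 = √(10) · 9.63^9 / (9! · 2^(9/2)) ≈ 274.308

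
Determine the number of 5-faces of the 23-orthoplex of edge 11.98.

Number of 5-faces = 2^(5+1) · C(23,5+1) = 64 · 100947 = 6460608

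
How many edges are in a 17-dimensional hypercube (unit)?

Choose 1 of 17 axes to span the face (C(17,1) = 17 ways), then fix each of the remaining 16 coordinates at one of its two extreme values (2^16 = 65536 ways): 17·65536 = 1114112.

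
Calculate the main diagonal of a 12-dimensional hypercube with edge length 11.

Diagonal = √12 · 11 ≈ 38.1051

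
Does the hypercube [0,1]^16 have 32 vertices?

False. The 16-cube has 2^16 = 65536 vertices.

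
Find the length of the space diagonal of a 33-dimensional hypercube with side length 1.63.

d = √(1.63² + 1.63² + ... + 1.63²) [33 terms] = √(33·1.63²) = 1.63√33 ≈ 9.36364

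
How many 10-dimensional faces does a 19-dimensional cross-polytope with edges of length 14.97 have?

Each 10-face is the convex hull of 11 vertices, one chosen as ±e_i from each of 11 distinct axes: 2^11·C(19,11) = 154791936.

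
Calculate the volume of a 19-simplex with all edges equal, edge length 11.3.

V = (11.3^19 / 19!) · √((19+1) / 2^19) ≈ 5.17757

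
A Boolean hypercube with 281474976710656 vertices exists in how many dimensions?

2^n = 281474976710656 ⇒ n = log_2(281474976710656) = 48.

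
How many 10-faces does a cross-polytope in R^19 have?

Number of 10-faces = 2^(10+1) · C(19,10+1) = 2048 · 75582 = 154791936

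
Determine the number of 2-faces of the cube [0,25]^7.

Number of 2-faces = C(7,2) · 2^(7-2) = 21 · 32 = 672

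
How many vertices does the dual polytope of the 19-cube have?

The vertices are ±e_1, ..., ±e_19, so there are 2·19 = 38.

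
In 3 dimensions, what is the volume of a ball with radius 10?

The n-ball volume is π^(n/2)·r^n/Γ(n/2+1). With n=3, r=10: V = 4000·π/3 ≈ 4188.79.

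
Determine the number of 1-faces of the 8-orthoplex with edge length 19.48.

Each 1-face is the convex hull of 2 vertices, one chosen as ±e_i from each of 2 distinct axes: 2^2·C(8,2) = 112.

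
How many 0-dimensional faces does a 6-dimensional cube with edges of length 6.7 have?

Choose 0 of 6 axes to span the face (C(6,0) = 1 way), then fix each of the remaining 6 coordinates at one of its two extreme values (2^6 = 64 ways): 1·64 = 64.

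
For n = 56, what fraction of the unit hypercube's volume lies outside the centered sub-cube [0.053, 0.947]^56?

Shell fraction = 1 - (1-0.106)^56 ≈ 0.998117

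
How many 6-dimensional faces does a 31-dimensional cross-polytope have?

f_6(31-orthoplex) = 2^7 · (31 choose 7) = 336585600.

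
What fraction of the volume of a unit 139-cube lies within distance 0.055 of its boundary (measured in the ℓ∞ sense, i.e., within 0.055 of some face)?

The inner cube has side 1-2·0.055 = 0.89 and volume (0.89)^139 ≈ 9.23e-08, so the shell holds 0.9999999077 of the volume.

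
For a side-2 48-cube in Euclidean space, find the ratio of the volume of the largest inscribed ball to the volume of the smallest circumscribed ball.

Volume scales as r^n, and r_in/r_out = 1/√48, giving (1/√48)^48 ≈ 4.469e-41.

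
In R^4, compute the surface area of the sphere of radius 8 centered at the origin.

The surface area of an n-ball is 2π^(n/2) r^(n-1) / Γ(n/2). For n=4, r=8: 1024·π^2 ≈ 10106.5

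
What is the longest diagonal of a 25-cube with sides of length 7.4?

d = √(7.4² + 7.4² + ... + 7.4²) [25 terms] = √(25·7.4²) = 7.4√25 = 37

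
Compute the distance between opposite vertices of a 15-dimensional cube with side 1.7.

The space diagonal of an n-cube of side s is s√n. Here 1.7·√15 ≈ 6.58407.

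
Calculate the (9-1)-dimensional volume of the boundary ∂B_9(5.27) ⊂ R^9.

|∂B_9(5.27)| ≈ 1.76622e+07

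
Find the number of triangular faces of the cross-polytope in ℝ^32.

Each 2-face is the convex hull of 3 vertices, one chosen as ±e_i from each of 3 distinct axes: 2^3·C(32,3) = 39680.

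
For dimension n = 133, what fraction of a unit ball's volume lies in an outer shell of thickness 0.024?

1 - (1-0.024)^133 ≈ 0.960479 ≈ 96.05%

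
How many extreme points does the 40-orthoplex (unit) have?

The 40-dimensional cross-polytope has 2n = 2·40 = 80 vertices.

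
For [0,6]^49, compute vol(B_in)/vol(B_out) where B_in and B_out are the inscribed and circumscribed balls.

The radii are 6/2 and 6√49/2, so the volume ratio is (1/√49)^49 = 49^{-49/2} ≈ 3.89221e-42.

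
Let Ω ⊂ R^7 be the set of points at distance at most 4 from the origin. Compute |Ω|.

Volume = π^{7/2}·(4)^7/Γ(9/2) = 262144·π^3/105 ≈ 77410.6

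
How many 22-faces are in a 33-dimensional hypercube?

f_22(33-cube) = (33 choose 22) · 2^11 = 396363202560.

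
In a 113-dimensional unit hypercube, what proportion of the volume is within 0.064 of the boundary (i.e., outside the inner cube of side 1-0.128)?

The inner cube has side 1-2·0.064 = 0.872 and volume (0.872)^113 ≈ 1.898e-07, so the shell holds 0.9999998102 of the volume.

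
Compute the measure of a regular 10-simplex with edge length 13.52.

Volume = 13.52^10 · √(11/2^10) / 10! ≈ 5828.41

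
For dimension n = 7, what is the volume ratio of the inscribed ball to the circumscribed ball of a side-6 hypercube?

V_in/V_out = n^(-n/2) = 7^(-7/2) ≈ 0.00110194.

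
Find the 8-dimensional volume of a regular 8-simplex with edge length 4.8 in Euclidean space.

V_8 = √(9) · 4.8^8 / (8! · 2^(8/2)) ≈ 1.31042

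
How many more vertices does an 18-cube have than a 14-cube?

The 18-cube has 2^18 = 262144 vertices. The 14-cube has 2^14 = 16384 vertices. Difference: 262144 - 16384 = 245760.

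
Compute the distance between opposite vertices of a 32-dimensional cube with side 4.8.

Diagonal = √32 · 4.8 ≈ 27.1529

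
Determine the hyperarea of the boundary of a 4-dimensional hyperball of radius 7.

S_4(7) = 2·π^(4/2)·(7)^3 / Γ(4/2) = 686·π^2 ≈ 6770.55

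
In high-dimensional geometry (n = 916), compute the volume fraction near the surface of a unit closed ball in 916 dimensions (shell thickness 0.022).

1 - (1-0.022)^916 ≈ 0.9999999986 ≈ (100 - 1.41e-07)%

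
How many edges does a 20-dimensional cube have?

An n-cube has n·2^(n-1) edges. With n = 20: 20·524288 = 10485760.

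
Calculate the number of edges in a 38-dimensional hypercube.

An n-cube has n·2^(n-1) edges. With n = 38: 38·137438953472 = 5222680231936.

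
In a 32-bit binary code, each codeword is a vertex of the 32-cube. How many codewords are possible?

Number of vertices = 2^32 = 4294967296.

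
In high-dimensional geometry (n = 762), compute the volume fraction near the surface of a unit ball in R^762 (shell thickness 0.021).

1 - (1-0.021)^762 ≈ 0.9999999053 ≈ 99.999991%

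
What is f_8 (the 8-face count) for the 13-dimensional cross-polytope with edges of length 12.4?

Each 8-face is the convex hull of 9 vertices, one chosen as ±e_i from each of 9 distinct axes: 2^9·C(13,9) = 366080.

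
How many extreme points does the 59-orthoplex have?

Number of vertices = 2n = 118.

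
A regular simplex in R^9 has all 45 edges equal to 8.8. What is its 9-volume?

For a regular n-simplex with edge a, V = (a^n / n!)·√((n+1)/2^n). With a=8.8, n=9: V ≈ 121.884.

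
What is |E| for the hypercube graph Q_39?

An n-cube has n·2^(n-1) edges. With n = 39: 39·274877906944 = 10720238370816.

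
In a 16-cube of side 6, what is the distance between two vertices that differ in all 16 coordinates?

Diagonal = √16 · 6 = 24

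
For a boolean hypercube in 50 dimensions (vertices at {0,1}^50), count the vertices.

Each vertex is a binary string of length 50, so there are 2^50 = 1125899906842624.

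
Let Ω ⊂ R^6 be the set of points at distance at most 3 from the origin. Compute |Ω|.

The n-ball volume is π^(n/2)·r^n/Γ(n/2+1). With n=6, r=3: V = 243·π^3/2 ≈ 3767.26.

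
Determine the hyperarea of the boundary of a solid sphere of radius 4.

S = n·V_n(r)/r = 3·V_3(4)/4 (volume-to-surface relation), giving 4πr² = 4π·(4)² ≈ 201.062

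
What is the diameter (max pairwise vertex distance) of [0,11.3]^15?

Diagonal = √15 · 11.3 ≈ 43.7647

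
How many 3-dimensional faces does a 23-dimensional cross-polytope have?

Each 3-face is the convex hull of 4 vertices, one chosen as ±e_i from each of 4 distinct axes: 2^4·C(23,4) = 141680.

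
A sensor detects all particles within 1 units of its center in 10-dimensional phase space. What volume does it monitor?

Volume = π^{10/2}·(1)^10/Γ(6) = π^5/120 ≈ 2.55016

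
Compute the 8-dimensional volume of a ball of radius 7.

The n-ball volume is π^(n/2)·r^n/Γ(n/2+1). With n=8, r=7: V = 5764801·π^4/24 ≈ 2.33977e+07.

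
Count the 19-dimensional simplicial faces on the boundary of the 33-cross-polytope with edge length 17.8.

An n-cross-polytope has 2^(k+1)·C(n,k+1) k-faces. Here 2^20·C(33,20) = 1048576·573166440 = 601008572989440.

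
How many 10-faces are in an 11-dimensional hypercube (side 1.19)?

f_10(11-cube) = (11 choose 10) · 2^1 = 22.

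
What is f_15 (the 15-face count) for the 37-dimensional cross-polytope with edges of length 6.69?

Number of 15-faces = 2^(15+1) · C(37,15+1) = 65536 · 12875774670 = 843826768773120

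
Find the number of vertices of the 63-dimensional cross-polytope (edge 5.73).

The 63-dimensional cross-polytope has 2n = 2·63 = 126 vertices.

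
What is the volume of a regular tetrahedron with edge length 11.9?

Volume = (√2/12) · 11.9³ = 198.598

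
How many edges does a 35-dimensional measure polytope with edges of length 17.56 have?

Each of the 2^35 = 34359738368 vertices has degree 35; total edges = 35·2^35/2 = 601295421440.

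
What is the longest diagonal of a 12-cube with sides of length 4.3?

d = √(4.3² + 4.3² + ... + 4.3²) [12 terms] = √(12·4.3²) = 4.3√12 ≈ 14.8956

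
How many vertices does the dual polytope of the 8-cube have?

The 8-dimensional cross-polytope has 2n = 2·8 = 16 vertices.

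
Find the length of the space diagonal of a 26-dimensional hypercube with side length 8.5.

Diagonal = √26 · 8.5 ≈ 43.3417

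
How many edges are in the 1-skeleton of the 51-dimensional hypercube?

An n-cube has n·2^(n-1) edges. With n = 51: 51·1125899906842624 = 57420895248973824.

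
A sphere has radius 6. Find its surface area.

The surface area of an n-ball is 2π^(n/2) r^(n-1) / Γ(n/2). For n=3, r=6: 4πr² = 4π·(6)² ≈ 452.389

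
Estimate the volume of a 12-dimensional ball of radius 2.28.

The n-ball volume is π^(n/2)·r^n/Γ(n/2+1). With n=12, r=2.28: V ≈ 26350.3.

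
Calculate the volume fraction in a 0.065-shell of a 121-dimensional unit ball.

1 - (1-0.065)^121 ≈ 0.999706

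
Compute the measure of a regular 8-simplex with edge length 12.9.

For a regular n-simplex with edge a, V = (a^n / n!)·√((n+1)/2^n). With a=12.9, n=8: V ≈ 3566.14.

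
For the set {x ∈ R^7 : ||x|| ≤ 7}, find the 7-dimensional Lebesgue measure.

V_7(7) = π^(7/2) · (7)^7 / Γ(7/2 + 1) = 1882384·π^3/15 ≈ 3.89105e+06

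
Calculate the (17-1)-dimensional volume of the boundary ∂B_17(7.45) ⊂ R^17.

|∂B_17(7.45)| ≈ 2.15829e+14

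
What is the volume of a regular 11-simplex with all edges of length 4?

V = (4^11 / 11!) · √((11+1) / 2^11) ≈ 0.00804322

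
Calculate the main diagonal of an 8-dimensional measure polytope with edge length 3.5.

||(3.5,3.5,...,3.5)|| = √(8)·3.5 ≈ 9.89949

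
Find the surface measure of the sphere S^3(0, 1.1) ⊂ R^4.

|∂B_4(1.1)| ≈ 26.2729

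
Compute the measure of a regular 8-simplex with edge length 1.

V = (1^8 / 8!) · √((8+1) / 2^8) ≈ 4.6503e-06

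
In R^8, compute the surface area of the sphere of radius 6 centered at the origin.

The surface area of an n-ball is 2π^(n/2) r^(n-1) / Γ(n/2). For n=8, r=6: 93312·π^4 ≈ 9.08944e+06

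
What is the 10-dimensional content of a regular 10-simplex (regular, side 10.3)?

For a regular n-simplex with edge a, V = (a^n / n!)·√((n+1)/2^n). With a=10.3, n=10: V ≈ 383.845.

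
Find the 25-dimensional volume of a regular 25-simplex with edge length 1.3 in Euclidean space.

V = (1.3^25 / 25!) · √((25+1) / 2^25) ≈ 4.00451e-26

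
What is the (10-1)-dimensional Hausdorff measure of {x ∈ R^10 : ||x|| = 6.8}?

The surface area of an n-ball is 2π^(n/2) r^(n-1) / Γ(n/2). For n=10, r=6.8: 7.92772e+08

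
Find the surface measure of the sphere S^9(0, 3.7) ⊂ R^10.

S = n·V_n(r)/r = 10·V_10(3.7)/3.7 (volume-to-surface relation), giving 3.31424e+06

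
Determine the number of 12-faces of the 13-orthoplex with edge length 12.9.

f_12(13-orthoplex) = 2^13 · (13 choose 13) = 8192.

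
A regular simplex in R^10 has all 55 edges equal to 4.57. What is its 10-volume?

Volume = 4.57^10 · √(11/2^10) / 10! ≈ 0.113487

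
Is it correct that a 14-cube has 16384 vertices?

True. The 14-cube has 2^14 = 16384 vertices.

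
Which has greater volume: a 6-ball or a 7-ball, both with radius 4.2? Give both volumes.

V_6(4.2) ≈ 28365.7. V_7(4.2) ≈ 108924. The 7-ball is larger.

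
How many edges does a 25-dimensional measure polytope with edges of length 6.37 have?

The 25-cube has n·2^(n-1) = 25·2^24 = 25·16777216 = 419430400 edges.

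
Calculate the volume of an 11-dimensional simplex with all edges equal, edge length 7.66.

V = (7.66^11 / 11!) · √((11+1) / 2^11) ≈ 10.2161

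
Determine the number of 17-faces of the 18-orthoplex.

Number of 17-faces = 2^(17+1) · C(18,17+1) = 262144 · 1 = 262144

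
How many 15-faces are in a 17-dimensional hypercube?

Choose 15 of 17 axes to span the face (C(17,15) = 136 ways), then fix each of the remaining 2 coordinates at one of its two extreme values (2^2 = 4 ways): 136·4 = 544.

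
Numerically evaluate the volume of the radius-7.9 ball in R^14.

Volume = π^{14/2}·(7.9)^14/Γ(8) ≈ 2.21003e+12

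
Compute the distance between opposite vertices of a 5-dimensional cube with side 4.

The space diagonal of an n-cube of side s is s√n. Here 4·√5 ≈ 8.94427.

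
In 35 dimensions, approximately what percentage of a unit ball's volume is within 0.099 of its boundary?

1 - (1-0.099)^35 ≈ 0.973976 ≈ 97.40%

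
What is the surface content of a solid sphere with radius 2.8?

S = n·V_n(r)/r = 3·V_3(2.8)/2.8 (volume-to-surface relation), giving 4πr² = 4π·(2.8)² ≈ 98.5203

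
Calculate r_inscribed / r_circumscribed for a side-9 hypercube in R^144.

r_in / r_out = (9/2) / (9√144/2) = 1/√144 ≈ 0.0833333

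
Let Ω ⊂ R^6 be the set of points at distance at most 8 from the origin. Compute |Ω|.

V = 131072·π^3/3 ≈ 1.35468e+06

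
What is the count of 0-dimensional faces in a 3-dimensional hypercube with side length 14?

Choose 0 of 3 axes to span the face (C(3,0) = 1 way), then fix each of the remaining 3 coordinates at one of its two extreme values (2^3 = 8 ways): 1·8 = 8.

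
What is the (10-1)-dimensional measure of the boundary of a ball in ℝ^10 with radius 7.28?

The surface area of an n-ball is 2π^(n/2) r^(n-1) / Γ(n/2). For n=10, r=7.28: 1.46471e+09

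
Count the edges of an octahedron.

Number of 1-faces = 2^(1+1) · C(3,1+1) = 4 · 3 = 12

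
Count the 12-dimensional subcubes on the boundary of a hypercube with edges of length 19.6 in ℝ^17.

f_12(17-cube) = (17 choose 12) · 2^5 = 198016.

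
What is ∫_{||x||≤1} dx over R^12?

Volume = π^{12/2}·(1)^12/Γ(7) = π^6/720 ≈ 1.33526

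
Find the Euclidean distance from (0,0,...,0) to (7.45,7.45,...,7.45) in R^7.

d = √(7.45² + 7.45² + ... + 7.45²) [7 terms] = √(7·7.45²) = 7.45√7 ≈ 19.7108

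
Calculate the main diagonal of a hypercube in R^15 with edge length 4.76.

Diagonal = √15 · 4.76 ≈ 18.4354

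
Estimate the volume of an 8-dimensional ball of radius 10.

V = 12500000·π^4/3 ≈ 4.05871e+08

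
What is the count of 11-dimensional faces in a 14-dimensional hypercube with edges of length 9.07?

f_11(14-cube) = (14 choose 11) · 2^3 = 2912.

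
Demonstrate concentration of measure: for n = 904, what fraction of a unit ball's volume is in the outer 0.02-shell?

1 - (1-0.02)^904 ≈ 0.9999999883 ≈ 99.999999%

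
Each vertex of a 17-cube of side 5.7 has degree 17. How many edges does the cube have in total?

The 17-cube has n·2^(n-1) = 17·2^16 = 17·65536 = 1114112 edges.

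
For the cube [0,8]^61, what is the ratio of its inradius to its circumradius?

r_in / r_out = (8/2) / (8√61/2) = 1/√61 ≈ 0.128037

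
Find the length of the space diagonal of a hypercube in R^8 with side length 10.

Diagonal = √8 · 10 ≈ 28.2843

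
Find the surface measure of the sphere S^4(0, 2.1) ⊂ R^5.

|∂B_5(2.1)| ≈ 511.853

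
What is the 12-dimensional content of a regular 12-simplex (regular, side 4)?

V_12 = √(13) · 4^12 / (12! · 2^(12/2)) ≈ 0.00197322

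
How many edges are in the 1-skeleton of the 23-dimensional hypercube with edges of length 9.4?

Number of 1-faces = C(23,1)·2^(23-1) = 23·4194304 = 96468992.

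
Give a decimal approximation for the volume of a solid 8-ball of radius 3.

V_8(3) = π^(8/2) · (3)^8 / Γ(8/2 + 1) = 2187·π^4/8 ≈ 26629.2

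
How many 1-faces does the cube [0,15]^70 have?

An n-cube has n·2^(n-1) edges. With n = 70: 70·590295810358705651712 = 41320706725109395619840.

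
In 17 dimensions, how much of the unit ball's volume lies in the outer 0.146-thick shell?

1 - (1-0.146)^17 ≈ 0.931643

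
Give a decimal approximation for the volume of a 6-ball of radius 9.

The n-ball volume is π^(n/2)·r^n/Γ(n/2+1). With n=6, r=9: V = 177147·π^3/2 ≈ 2.74633e+06.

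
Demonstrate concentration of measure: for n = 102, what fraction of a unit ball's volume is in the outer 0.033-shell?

1 - (1-0.033)^102 ≈ 0.967379 ≈ 96.74%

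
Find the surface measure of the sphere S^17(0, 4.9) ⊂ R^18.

|∂B_18(4.9)| ≈ 8.00187e+11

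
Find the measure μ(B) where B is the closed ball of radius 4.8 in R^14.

V_14(4.8) = π^(14/2) · (4.8)^14 / Γ(14/2 + 1) ≈ 2.06536e+09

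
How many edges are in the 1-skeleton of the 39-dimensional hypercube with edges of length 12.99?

Each of the 2^39 = 549755813888 vertices has degree 39; total edges = 39·2^39/2 = 10720238370816.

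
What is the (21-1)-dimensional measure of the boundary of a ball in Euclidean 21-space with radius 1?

S_21(1) = 2·π^(21/2)·(1)^20 / Γ(21/2) = 2048·π^10/654729075 ≈ 0.292932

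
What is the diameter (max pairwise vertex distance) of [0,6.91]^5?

||(6.91,6.91,...,6.91)|| = √(5)·6.91 ≈ 15.4512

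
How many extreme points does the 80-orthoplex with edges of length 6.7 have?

Number of vertices = 2n = 160.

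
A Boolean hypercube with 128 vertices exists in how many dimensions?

The n-cube has 2^n vertices, and 128 = 2^7, so n = 7.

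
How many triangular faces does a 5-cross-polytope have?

An n-cross-polytope has 2^(k+1)·C(n,k+1) k-faces. Here 2^3·C(5,3) = 8·10 = 80.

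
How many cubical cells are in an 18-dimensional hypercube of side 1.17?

An n-cube has C(n,k)·2^(n-k) k-faces. Here C(18,3)·2^15 = 816·32768 = 26738688.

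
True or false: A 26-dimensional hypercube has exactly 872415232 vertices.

False. The 26-cube has 2^26 = 67108864 vertices.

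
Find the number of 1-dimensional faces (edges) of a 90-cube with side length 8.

Number of 1-faces = C(90,1)·2^(90-1) = 90·618970019642690137449562112 = 55707301767842112370460590080.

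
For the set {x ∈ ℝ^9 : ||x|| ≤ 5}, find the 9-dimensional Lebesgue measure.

The n-ball volume is π^(n/2)·r^n/Γ(n/2+1). With n=9, r=5: V = 12500000·π^4/189 ≈ 6.4424e+06.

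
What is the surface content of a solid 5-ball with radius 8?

S_5(8) = 2·π^(5/2)·(8)^4 / Γ(5/2) = 32768·π^2/3 ≈ 107802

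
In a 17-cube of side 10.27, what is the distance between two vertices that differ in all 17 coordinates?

The space diagonal of an n-cube of side s is s√n. Here 10.27·√17 ≈ 42.3443.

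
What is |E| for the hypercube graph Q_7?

Each of the 2^7 = 128 vertices has degree 7; total edges = 7·2^7/2 = 448.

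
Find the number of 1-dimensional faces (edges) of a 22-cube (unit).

Number of 1-faces = C(22,1)·2^(22-1) = 22·2097152 = 46137344.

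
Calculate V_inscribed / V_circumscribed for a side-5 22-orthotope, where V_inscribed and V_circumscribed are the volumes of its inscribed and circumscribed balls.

The radii are 5/2 and 5√22/2, so the volume ratio is (1/√22)^22 = 22^{-22/2} ≈ 1.7114e-15.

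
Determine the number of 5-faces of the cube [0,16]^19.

Number of 5-faces = C(19,5) · 2^(19-5) = 11628 · 16384 = 190513152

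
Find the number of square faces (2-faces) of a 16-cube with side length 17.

Choose 2 of 16 axes to span the face (C(16,2) = 120 ways), then fix each of the remaining 14 coordinates at one of its two extreme values (2^14 = 16384 ways): 120·16384 = 1966080.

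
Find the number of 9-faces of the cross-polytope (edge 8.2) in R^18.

Number of 9-faces = 2^(9+1) · C(18,9+1) = 1024 · 43758 = 44808192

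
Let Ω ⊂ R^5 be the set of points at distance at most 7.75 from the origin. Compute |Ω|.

The n-ball volume is π^(n/2)·r^n/Γ(n/2+1). With n=5, r=7.75: V ≈ 147166.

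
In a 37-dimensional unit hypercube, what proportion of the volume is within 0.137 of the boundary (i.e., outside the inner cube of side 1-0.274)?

Shell fraction = 1 - (1-0.274)^37 ≈ 0.999993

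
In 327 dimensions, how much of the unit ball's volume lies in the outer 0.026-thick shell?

1 - (1-0.026)^327 ≈ 0.999819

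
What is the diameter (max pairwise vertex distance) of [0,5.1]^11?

||(5.1,5.1,...,5.1)|| = √(11)·5.1 ≈ 16.9148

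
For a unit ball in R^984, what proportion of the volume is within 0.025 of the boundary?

Shell fraction = 1 - (1-0.025)^984 ≈ 1 - 1.515e-11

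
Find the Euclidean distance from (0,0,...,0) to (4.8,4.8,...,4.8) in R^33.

The space diagonal of an n-cube of side s is s√n. Here 4.8·√33 ≈ 27.5739.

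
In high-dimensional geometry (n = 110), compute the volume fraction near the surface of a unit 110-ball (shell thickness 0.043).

1 - (1-0.043)^110 ≈ 0.992051 ≈ 99.21%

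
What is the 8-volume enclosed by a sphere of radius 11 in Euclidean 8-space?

The n-ball volume is π^(n/2)·r^n/Γ(n/2+1). With n=8, r=11: V = 214358881·π^4/24 ≈ 8.70021e+08.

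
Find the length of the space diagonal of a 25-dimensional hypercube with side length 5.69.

||(5.69,5.69,...,5.69)|| = √(25)·5.69 = 28.45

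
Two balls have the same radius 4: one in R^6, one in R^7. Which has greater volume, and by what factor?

V_6(4) ≈ 21167, V_7(4) ≈ 77410.6. The 7-ball is larger by a factor of 3.657.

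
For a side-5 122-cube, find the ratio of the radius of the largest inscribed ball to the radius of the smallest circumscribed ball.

r_in / r_out = (5/2) / (5√122/2) = 1/√122 ≈ 0.0905357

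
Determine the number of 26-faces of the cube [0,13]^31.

f_26(31-cube) = (31 choose 26) · 2^5 = 5437152.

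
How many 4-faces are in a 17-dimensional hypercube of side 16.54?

f_4(17-cube) = (17 choose 4) · 2^13 = 19496960.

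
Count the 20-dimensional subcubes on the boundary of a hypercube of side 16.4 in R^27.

Number of 20-faces = C(27,20) · 2^(27-20) = 888030 · 128 = 113667840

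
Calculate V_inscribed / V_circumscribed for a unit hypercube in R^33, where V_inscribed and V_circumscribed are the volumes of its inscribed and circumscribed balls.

Volume scales as r^n, and r_in/r_out = 1/√33, giving (1/√33)^33 ≈ 8.80076e-26.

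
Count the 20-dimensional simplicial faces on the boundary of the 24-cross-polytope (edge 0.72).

An n-cross-polytope has 2^(k+1)·C(n,k+1) k-faces. Here 2^21·C(24,21) = 2097152·2024 = 4244635648.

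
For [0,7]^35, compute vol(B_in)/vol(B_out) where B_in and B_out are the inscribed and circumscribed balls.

V_in / V_out = (r_in/r_out)^35 = (1/√35)^35 = 35^(-35/2) ≈ 9.52378e-28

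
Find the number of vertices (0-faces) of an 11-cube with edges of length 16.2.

An n-cube has C(n,k)·2^(n-k) k-faces. Here C(11,0)·2^11 = 1·2048 = 2048.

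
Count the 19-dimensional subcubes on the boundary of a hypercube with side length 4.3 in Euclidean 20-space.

f_19(20-cube) = (20 choose 19) · 2^1 = 40.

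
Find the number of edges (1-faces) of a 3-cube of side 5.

Number of 1-faces = C(3,1) · 2^(3-1) = 3 · 4 = 12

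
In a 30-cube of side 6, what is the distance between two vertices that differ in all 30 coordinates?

The space diagonal of an n-cube of side s is s√n. Here 6·√30 ≈ 32.8634.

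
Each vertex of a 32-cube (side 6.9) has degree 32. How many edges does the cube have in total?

Number of 1-faces = C(32,1)·2^(32-1) = 32·2147483648 = 68719476736.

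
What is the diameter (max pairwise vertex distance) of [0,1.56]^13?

The space diagonal of an n-cube of side s is s√n. Here 1.56·√13 ≈ 5.62466.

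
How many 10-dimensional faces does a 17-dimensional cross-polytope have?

An n-cross-polytope has 2^(k+1)·C(n,k+1) k-faces. Here 2^11·C(17,11) = 2048·12376 = 25346048.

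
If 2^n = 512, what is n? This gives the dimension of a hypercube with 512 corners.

The n-cube has 2^n vertices, and 512 = 2^9, so n = 9.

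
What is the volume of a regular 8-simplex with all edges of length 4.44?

V_8 = √(9) · 4.44^8 / (8! · 2^(8/2)) ≈ 0.702335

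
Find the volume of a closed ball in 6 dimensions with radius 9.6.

The n-ball volume is π^(n/2)·r^n/Γ(n/2+1). With n=6, r=9.6: V ≈ 4.04507e+06.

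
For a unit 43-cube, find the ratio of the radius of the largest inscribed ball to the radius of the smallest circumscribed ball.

Ratio = (s/2)/(s√43/2) = 43^(-1/2) ≈ 0.152499.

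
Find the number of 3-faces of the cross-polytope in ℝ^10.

An n-cross-polytope has 2^(k+1)·C(n,k+1) k-faces. Here 2^4·C(10,4) = 16·210 = 3360.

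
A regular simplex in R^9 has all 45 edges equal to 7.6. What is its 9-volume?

V = (7.6^9 / 9!) · √((9+1) / 2^9) ≈ 32.578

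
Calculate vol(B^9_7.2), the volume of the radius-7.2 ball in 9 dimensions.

The n-ball volume is π^(n/2)·r^n/Γ(n/2+1). With n=9, r=7.2: V ≈ 1.71518e+08.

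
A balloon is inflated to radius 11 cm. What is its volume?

V_3(11) = π^(3/2) · (11)^3 / Γ(3/2 + 1) = 5324·π/3 ≈ 5575.28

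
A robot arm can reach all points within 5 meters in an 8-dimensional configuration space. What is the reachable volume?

The n-ball volume is π^(n/2)·r^n/Γ(n/2+1). With n=8, r=5: V = 390625·π^4/24 ≈ 1.58543e+06.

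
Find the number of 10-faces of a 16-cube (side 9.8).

f_10(16-cube) = (16 choose 10) · 2^6 = 512512.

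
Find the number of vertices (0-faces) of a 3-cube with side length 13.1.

An n-cube has C(n,k)·2^(n-k) k-faces. Here C(3,0)·2^3 = 1·8 = 8.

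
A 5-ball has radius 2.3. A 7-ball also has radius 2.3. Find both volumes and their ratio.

V_5(2.3) ≈ 338.796. V_7(2.3) ≈ 1608.7. Ratio V_5/V_7 ≈ 0.2106.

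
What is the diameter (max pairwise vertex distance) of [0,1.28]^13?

Diagonal = √13 · 1.28 ≈ 4.61511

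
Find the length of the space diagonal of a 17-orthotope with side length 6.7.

||(6.7,6.7,...,6.7)|| = √(17)·6.7 ≈ 27.6248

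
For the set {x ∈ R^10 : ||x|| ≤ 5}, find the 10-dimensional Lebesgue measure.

Volume = π^{10/2}·(5)^10/Γ(6) = 1953125·π^5/24 ≈ 2.49039e+07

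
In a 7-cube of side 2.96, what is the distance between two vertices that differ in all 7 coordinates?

||(2.96,2.96,...,2.96)|| = √(7)·2.96 ≈ 7.83142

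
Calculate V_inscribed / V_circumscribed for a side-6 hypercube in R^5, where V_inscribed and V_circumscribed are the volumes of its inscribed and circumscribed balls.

V_in/V_out = n^(-n/2) = 5^(-5/2) ≈ 0.0178885.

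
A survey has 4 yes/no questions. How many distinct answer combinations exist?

The 4-cube has 2^4 = 16 vertices.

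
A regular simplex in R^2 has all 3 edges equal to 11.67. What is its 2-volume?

Area = (√3/4) · 11.67² = 58.9715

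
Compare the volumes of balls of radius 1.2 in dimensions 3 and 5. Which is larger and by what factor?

V_3(1.2) ≈ 7.23823, V_5(1.2) ≈ 13.098. The 5-ball is larger by a factor of 1.81.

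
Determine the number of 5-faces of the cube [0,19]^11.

An n-cube has C(n,k)·2^(n-k) k-faces. Here C(11,5)·2^6 = 462·64 = 29568.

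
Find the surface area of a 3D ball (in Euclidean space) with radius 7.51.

S = n·V_n(r)/r = 3·V_3(7.51)/7.51 (volume-to-surface relation), giving 4πr² = 4π·(7.51)² ≈ 708.745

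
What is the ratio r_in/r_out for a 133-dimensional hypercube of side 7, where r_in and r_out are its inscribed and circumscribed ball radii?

Ratio = (s/2)/(s√133/2) = 133^(-1/2) ≈ 0.086711.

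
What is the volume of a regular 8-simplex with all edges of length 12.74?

V_8 = √(9) · 12.74^8 / (8! · 2^(8/2)) ≈ 3227.28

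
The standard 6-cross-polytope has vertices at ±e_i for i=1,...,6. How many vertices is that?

An n-cross-polytope has 2n vertices; here n = 6, giving 12.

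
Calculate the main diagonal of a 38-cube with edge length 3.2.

The space diagonal of an n-cube of side s is s√n. Here 3.2·√38 ≈ 19.7261.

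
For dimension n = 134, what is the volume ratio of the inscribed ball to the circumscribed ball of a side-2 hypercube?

The radii are 2/2 and 2√134/2, so the volume ratio is (1/√134)^134 = 134^{-134/2} ≈ 3.04774e-143.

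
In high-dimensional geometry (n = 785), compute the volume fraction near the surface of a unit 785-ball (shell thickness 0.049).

1 - (1-0.049)^785 ≈ 1 - 7.442e-18 ≈ 100.000000%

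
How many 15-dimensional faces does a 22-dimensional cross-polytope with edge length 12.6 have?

Each 15-face is the convex hull of 16 vertices, one chosen as ±e_i from each of 16 distinct axes: 2^16·C(22,16) = 4889837568.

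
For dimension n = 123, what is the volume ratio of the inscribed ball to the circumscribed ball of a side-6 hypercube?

The radii are 6/2 and 6√123/2, so the volume ratio is (1/√123)^123 = 123^{-123/2} ≈ 2.95689e-129.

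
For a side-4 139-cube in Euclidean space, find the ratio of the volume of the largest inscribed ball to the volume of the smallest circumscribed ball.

Volume scales as r^n, and r_in/r_out = 1/√139, giving (1/√139)^139 ≈ 1.1494e-149.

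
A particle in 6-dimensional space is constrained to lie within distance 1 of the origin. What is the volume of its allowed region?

V = π^3/6 ≈ 5.16771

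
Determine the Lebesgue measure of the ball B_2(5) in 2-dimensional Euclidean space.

The n-ball volume is π^(n/2)·r^n/Γ(n/2+1). With n=2, r=5: V = 25·π ≈ 78.5398.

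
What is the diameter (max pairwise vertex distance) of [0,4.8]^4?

Diagonal = √4 · 4.8 = 9.6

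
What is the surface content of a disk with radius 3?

The surface area of an n-ball is 2π^(n/2) r^(n-1) / Γ(n/2). For n=2, r=3: 2πr = 2π·3 ≈ 18.8496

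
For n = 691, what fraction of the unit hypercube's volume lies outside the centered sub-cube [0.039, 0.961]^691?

Shell fraction = 1 - (1-0.078)^691 ≈ 1 - 4.257e-25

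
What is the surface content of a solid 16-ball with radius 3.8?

S_16(3.8) = 2·π^(16/2)·(3.8)^15 / Γ(16/2) ≈ 1.87306e+09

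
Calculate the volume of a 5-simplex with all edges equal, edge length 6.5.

For a regular n-simplex with edge a, V = (a^n / n!)·√((n+1)/2^n). With a=6.5, n=5: V ≈ 41.8684.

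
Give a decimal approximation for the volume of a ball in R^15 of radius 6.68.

V_15(6.68) = π^(15/2) · (6.68)^15 / Γ(15/2 + 1) ≈ 8.97588e+11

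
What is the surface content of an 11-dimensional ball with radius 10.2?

S = n·V_n(r)/r = 11·V_11(10.2)/10.2 (volume-to-surface relation), giving 2.52638e+11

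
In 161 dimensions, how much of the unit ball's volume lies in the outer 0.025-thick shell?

Shell fraction = 1 - (1-0.025)^161 ≈ 0.983028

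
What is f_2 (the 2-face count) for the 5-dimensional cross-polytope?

An n-cross-polytope has 2^(k+1)·C(n,k+1) k-faces. Here 2^3·C(5,3) = 8·10 = 80.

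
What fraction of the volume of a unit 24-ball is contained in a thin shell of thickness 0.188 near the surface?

V(inner)/V(outer) = ((1-0.188)/1)^24 ≈ 0.006751, so the shell fraction is 0.993249.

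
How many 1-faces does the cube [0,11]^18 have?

Each of the 2^18 = 262144 vertices has degree 18; total edges = 18·2^18/2 = 2359296.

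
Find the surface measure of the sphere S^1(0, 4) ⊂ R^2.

S_2(4) = 2·π^(2/2)·(4)^1 / Γ(2/2) = 2πr = 2π·4 ≈ 25.1327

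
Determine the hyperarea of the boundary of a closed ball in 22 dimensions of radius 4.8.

S_22(4.8) = 2·π^(22/2)·(4.8)^21 / Γ(22/2) ≈ 3.28081e+13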